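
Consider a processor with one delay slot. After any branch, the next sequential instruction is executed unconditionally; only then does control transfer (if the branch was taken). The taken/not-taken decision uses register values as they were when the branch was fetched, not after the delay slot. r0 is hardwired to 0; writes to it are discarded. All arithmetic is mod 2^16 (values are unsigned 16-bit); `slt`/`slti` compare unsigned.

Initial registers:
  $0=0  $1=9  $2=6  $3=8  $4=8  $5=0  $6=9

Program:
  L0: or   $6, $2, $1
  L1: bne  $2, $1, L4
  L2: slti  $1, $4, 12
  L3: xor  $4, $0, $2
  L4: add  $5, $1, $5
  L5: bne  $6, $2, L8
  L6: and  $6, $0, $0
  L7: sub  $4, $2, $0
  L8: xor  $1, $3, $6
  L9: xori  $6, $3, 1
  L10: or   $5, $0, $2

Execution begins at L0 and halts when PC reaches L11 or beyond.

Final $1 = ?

8

  step pc=0: or   $6, $2, $1  regs=(0,9,6,8,8,0,15)
  step pc=1: bne  $2, $1, L4  cond=T  regs=(0,9,6,8,8,0,15)
  step pc=2: slti  $1, $4, 12  regs=(0,1,6,8,8,0,15)
  step pc=4: add  $5, $1, $5  regs=(0,1,6,8,8,1,15)
  step pc=5: bne  $6, $2, L8  cond=T  regs=(0,1,6,8,8,1,15)
  step pc=6: and  $6, $0, $0  regs=(0,1,6,8,8,1,0)
  step pc=8: xor  $1, $3, $6  regs=(0,8,6,8,8,1,0)
  step pc=9: xori  $6, $3, 1  regs=(0,8,6,8,8,1,9)
  step pc=10: or   $5, $0, $2  regs=(0,8,6,8,8,6,9)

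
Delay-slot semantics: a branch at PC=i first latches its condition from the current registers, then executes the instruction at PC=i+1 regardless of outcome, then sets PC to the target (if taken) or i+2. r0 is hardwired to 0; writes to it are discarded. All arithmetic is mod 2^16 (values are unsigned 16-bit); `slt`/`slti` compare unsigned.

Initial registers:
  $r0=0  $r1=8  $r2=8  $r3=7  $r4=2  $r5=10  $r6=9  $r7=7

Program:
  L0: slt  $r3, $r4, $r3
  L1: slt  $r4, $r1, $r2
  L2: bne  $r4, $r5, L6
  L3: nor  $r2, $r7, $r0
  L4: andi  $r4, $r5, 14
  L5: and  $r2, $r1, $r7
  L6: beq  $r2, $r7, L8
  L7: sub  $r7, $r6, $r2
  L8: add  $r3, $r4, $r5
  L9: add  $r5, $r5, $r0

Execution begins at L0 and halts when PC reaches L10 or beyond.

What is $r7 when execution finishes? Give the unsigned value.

17

  step pc=0: slt  $r3, $r4, $r3  regs=(0,8,8,1,2,10,9,7)
  step pc=1: slt  $r4, $r1, $r2  regs=(0,8,8,1,0,10,9,7)
  step pc=2: bne  $r4, $r5, L6  cond=T  regs=(0,8,8,1,0,10,9,7)
  step pc=3: nor  $r2, $r7, $r0  regs=(0,8,65528,1,0,10,9,7)
  step pc=6: beq  $r2, $r7, L8  cond=F  regs=(0,8,65528,1,0,10,9,7)
  step pc=7: sub  $r7, $r6, $r2  regs=(0,8,65528,1,0,10,9,17)
  step pc=8: add  $r3, $r4, $r5  regs=(0,8,65528,10,0,10,9,17)
  step pc=9: add  $r5, $r5, $r0  regs=(0,8,65528,10,0,10,9,17)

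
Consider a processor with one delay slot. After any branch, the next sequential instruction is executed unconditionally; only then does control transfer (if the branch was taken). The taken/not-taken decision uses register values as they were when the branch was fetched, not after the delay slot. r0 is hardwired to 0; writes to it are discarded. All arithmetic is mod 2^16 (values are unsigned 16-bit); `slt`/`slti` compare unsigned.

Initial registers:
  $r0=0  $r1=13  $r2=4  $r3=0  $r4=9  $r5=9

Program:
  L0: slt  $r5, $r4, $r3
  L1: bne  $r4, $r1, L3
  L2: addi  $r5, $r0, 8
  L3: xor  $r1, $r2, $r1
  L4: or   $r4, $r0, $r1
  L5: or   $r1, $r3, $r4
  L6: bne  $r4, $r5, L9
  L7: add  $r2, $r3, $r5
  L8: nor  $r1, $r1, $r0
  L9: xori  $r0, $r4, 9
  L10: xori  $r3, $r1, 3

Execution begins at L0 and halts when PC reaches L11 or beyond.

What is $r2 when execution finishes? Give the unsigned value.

[0] slt  $r5, $r4, $r3  →  {$r0:0, $r1:13, $r2:4, $r3:0, $r4:9, $r5:0}
[1] bne  $r4, $r1, L3  →  {$r0:0, $r1:13, $r2:4, $r3:0, $r4:9, $r5:0}  ⟨branch taken⟩
[2] addi  $r5, $r0, 8  →  {$r0:0, $r1:13, $r2:4, $r3:0, $r4:9, $r5:8}
[3] xor  $r1, $r2, $r1  →  {$r0:0, $r1:9, $r2:4, $r3:0, $r4:9, $r5:8}
[4] or   $r4, $r0, $r1  →  {$r0:0, $r1:9, $r2:4, $r3:0, $r4:9, $r5:8}
[5] or   $r1, $r3, $r4  →  {$r0:0, $r1:9, $r2:4, $r3:0, $r4:9, $r5:8}
[6] bne  $r4, $r5, L9  →  {$r0:0, $r1:9, $r2:4, $r3:0, $r4:9, $r5:8}  ⟨branch taken⟩
[7] add  $r2, $r3, $r5  →  {$r0:0, $r1:9, $r2:8, $r3:0, $r4:9, $r5:8}
[9] xori  $r0, $r4, 9  →  {$r0:0, $r1:9, $r2:8, $r3:0, $r4:9, $r5:8}
[10] xori  $r3, $r1, 3  →  {$r0:0, $r1:9, $r2:8, $r3:10, $r4:9, $r5:8}

8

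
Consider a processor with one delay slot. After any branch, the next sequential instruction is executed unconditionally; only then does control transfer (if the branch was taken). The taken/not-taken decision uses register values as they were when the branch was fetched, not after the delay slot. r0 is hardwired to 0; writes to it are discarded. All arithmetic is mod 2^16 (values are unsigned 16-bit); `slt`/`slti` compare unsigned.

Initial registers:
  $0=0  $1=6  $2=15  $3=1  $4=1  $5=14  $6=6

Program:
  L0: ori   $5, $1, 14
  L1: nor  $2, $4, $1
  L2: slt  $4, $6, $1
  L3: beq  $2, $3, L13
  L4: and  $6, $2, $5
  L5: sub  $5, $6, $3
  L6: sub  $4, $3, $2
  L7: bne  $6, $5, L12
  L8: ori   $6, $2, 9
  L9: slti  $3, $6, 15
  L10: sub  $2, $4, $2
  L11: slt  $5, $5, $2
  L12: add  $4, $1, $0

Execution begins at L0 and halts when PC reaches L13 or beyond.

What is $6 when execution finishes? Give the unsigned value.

#0 ori   $5, $1, 14 ; 0/6/15/1/1/14/6
#1 nor  $2, $4, $1 ; 0/6/65528/1/1/14/6
#2 slt  $4, $6, $1 ; 0/6/65528/1/0/14/6
#3 beq  $2, $3, L13 ; 0/6/65528/1/0/14/6 ; →fallthru
#4 and  $6, $2, $5 ; 0/6/65528/1/0/14/8
#5 sub  $5, $6, $3 ; 0/6/65528/1/0/7/8
#6 sub  $4, $3, $2 ; 0/6/65528/1/9/7/8
#7 bne  $6, $5, L12 ; 0/6/65528/1/9/7/8 ; →target
#8 ori   $6, $2, 9 ; 0/6/65528/1/9/7/65529
#12 add  $4, $1, $0 ; 0/6/65528/1/6/7/65529

65529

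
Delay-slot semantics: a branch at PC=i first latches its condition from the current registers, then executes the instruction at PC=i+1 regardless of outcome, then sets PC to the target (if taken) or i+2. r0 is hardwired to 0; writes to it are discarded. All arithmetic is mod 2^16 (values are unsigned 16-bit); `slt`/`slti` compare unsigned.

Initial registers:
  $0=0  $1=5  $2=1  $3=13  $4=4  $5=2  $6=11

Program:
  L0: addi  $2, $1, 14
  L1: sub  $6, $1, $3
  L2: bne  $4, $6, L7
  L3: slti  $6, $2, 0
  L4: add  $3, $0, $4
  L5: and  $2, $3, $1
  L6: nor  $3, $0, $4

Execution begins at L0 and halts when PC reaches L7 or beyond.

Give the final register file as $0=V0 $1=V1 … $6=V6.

  step pc=0: addi  $2, $1, 14  regs=(0,5,19,13,4,2,11)
  step pc=1: sub  $6, $1, $3  regs=(0,5,19,13,4,2,65528)
  step pc=2: bne  $4, $6, L7  cond=T  regs=(0,5,19,13,4,2,65528)
  step pc=3: slti  $6, $2, 0  regs=(0,5,19,13,4,2,0)

$0=0 $1=5 $2=19 $3=13 $4=4 $5=2 $6=0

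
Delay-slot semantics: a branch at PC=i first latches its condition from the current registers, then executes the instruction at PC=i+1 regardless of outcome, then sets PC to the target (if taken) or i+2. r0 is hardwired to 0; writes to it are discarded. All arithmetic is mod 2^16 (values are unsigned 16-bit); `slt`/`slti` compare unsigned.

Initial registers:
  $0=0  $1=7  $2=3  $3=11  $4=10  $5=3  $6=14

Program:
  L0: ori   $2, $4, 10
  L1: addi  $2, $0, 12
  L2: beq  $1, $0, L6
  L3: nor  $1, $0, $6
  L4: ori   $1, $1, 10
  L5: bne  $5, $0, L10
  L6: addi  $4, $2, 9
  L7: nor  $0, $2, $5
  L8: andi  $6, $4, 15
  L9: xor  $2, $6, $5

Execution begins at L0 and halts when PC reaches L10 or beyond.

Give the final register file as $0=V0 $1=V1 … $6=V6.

$0=0 $1=65531 $2=12 $3=11 $4=21 $5=3 $6=14

  step pc=0: ori   $2, $4, 10  regs=(0,7,10,11,10,3,14)
  step pc=1: addi  $2, $0, 12  regs=(0,7,12,11,10,3,14)
  step pc=2: beq  $1, $0, L6  cond=F  regs=(0,7,12,11,10,3,14)
  step pc=3: nor  $1, $0, $6  regs=(0,65521,12,11,10,3,14)
  step pc=4: ori   $1, $1, 10  regs=(0,65531,12,11,10,3,14)
  step pc=5: bne  $5, $0, L10  cond=T  regs=(0,65531,12,11,10,3,14)
  step pc=6: addi  $4, $2, 9  regs=(0,65531,12,11,21,3,14)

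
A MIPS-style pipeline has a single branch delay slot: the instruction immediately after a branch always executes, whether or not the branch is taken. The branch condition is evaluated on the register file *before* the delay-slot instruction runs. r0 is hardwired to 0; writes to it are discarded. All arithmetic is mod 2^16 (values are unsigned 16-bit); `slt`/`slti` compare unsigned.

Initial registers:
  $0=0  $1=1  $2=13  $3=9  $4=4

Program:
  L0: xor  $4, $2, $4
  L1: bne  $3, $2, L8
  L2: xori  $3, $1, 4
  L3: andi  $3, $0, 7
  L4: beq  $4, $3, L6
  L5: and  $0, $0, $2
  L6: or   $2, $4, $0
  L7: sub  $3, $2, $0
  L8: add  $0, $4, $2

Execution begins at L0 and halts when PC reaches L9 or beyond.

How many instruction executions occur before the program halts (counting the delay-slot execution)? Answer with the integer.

4

[0] xor  $4, $2, $4  →  {$0:0, $1:1, $2:13, $3:9, $4:9}
[1] bne  $3, $2, L8  →  {$0:0, $1:1, $2:13, $3:9, $4:9}  ⟨branch taken⟩
[2] xori  $3, $1, 4  →  {$0:0, $1:1, $2:13, $3:5, $4:9}
[8] add  $0, $4, $2  →  {$0:0, $1:1, $2:13, $3:5, $4:9}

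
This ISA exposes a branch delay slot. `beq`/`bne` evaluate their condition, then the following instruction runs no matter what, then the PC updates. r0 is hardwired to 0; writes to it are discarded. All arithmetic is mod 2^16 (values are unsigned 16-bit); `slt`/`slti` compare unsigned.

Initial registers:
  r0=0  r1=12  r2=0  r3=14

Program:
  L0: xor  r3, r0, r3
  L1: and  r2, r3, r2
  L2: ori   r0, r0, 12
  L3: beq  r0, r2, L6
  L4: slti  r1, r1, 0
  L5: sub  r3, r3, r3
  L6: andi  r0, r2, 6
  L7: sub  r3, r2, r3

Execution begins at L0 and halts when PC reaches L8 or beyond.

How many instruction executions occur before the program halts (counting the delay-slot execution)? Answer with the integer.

7

#0 xor  r3, r0, r3 ; 0/12/0/14
#1 and  r2, r3, r2 ; 0/12/0/14
#2 ori   r0, r0, 12 ; 0/12/0/14
#3 beq  r0, r2, L6 ; 0/12/0/14 ; →target
#4 slti  r1, r1, 0 ; 0/0/0/14
#6 andi  r0, r2, 6 ; 0/0/0/14
#7 sub  r3, r2, r3 ; 0/0/0/65522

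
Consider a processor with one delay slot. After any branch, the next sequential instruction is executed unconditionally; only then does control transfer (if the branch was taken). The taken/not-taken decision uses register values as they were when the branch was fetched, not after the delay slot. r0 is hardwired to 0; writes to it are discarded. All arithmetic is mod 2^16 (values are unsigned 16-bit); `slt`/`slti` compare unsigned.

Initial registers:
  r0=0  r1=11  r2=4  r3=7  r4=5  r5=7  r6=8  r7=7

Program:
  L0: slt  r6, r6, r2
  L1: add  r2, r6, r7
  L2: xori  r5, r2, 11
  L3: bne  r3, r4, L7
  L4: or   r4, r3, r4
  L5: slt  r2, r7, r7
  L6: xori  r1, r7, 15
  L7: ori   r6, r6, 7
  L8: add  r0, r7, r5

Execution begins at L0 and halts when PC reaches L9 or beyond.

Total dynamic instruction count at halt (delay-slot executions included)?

7

PC=0  slt  r6, r6, r2        | r0=0 r1=11 r2=4 r3=7 r4=5 r5=7 r6=0 r7=7
PC=1  add  r2, r6, r7        | r0=0 r1=11 r2=7 r3=7 r4=5 r5=7 r6=0 r7=7
PC=2  xori  r5, r2, 11       | r0=0 r1=11 r2=7 r3=7 r4=5 r5=12 r6=0 r7=7
PC=3  bne  r3, r4, L7        | r0=0 r1=11 r2=7 r3=7 r4=5 r5=12 r6=0 r7=7  [TAKEN]
PC=4  or   r4, r3, r4        | r0=0 r1=11 r2=7 r3=7 r4=7 r5=12 r6=0 r7=7
PC=7  ori   r6, r6, 7        | r0=0 r1=11 r2=7 r3=7 r4=7 r5=12 r6=7 r7=7
PC=8  add  r0, r7, r5        | r0=0 r1=11 r2=7 r3=7 r4=7 r5=12 r6=7 r7=7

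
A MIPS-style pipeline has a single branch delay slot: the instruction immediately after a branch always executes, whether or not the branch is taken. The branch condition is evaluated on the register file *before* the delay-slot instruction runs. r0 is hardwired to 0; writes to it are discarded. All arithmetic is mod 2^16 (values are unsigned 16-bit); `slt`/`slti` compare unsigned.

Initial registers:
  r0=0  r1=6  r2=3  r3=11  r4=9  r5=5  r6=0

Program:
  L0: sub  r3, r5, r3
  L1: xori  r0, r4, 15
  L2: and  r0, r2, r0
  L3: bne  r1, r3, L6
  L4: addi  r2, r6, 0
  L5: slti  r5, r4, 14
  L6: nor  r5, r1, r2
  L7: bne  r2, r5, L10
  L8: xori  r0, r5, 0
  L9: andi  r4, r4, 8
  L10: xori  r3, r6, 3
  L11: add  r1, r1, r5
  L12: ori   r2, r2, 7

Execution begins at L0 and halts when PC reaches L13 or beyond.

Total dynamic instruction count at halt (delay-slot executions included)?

11

[0] sub  r3, r5, r3  →  {r0:0, r1:6, r2:3, r3:65530, r4:9, r5:5, r6:0}
[1] xori  r0, r4, 15  →  {r0:0, r1:6, r2:3, r3:65530, r4:9, r5:5, r6:0}
[2] and  r0, r2, r0  →  {r0:0, r1:6, r2:3, r3:65530, r4:9, r5:5, r6:0}
[3] bne  r1, r3, L6  →  {r0:0, r1:6, r2:3, r3:65530, r4:9, r5:5, r6:0}  ⟨branch taken⟩
[4] addi  r2, r6, 0  →  {r0:0, r1:6, r2:0, r3:65530, r4:9, r5:5, r6:0}
[6] nor  r5, r1, r2  →  {r0:0, r1:6, r2:0, r3:65530, r4:9, r5:65529, r6:0}
[7] bne  r2, r5, L10  →  {r0:0, r1:6, r2:0, r3:65530, r4:9, r5:65529, r6:0}  ⟨branch taken⟩
[8] xori  r0, r5, 0  →  {r0:0, r1:6, r2:0, r3:65530, r4:9, r5:65529, r6:0}
[10] xori  r3, r6, 3  →  {r0:0, r1:6, r2:0, r3:3, r4:9, r5:65529, r6:0}
[11] add  r1, r1, r5  →  {r0:0, r1:65535, r2:0, r3:3, r4:9, r5:65529, r6:0}
[12] ori   r2, r2, 7  →  {r0:0, r1:65535, r2:7, r3:3, r4:9, r5:65529, r6:0}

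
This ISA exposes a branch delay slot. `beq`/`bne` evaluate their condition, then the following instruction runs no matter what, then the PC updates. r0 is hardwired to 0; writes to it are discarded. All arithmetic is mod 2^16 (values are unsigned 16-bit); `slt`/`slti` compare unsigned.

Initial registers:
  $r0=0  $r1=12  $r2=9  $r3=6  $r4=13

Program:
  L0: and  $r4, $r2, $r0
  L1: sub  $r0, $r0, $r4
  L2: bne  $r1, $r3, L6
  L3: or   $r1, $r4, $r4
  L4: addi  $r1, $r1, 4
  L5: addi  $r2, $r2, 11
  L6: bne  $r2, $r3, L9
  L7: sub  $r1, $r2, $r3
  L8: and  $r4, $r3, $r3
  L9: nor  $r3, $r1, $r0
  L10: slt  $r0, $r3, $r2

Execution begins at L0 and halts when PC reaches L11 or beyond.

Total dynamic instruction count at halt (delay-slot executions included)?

#0 and  $r4, $r2, $r0 ; 0/12/9/6/0
#1 sub  $r0, $r0, $r4 ; 0/12/9/6/0
#2 bne  $r1, $r3, L6 ; 0/12/9/6/0 ; →target
#3 or   $r1, $r4, $r4 ; 0/0/9/6/0
#6 bne  $r2, $r3, L9 ; 0/0/9/6/0 ; →target
#7 sub  $r1, $r2, $r3 ; 0/3/9/6/0
#9 nor  $r3, $r1, $r0 ; 0/3/9/65532/0
#10 slt  $r0, $r3, $r2 ; 0/3/9/65532/0

8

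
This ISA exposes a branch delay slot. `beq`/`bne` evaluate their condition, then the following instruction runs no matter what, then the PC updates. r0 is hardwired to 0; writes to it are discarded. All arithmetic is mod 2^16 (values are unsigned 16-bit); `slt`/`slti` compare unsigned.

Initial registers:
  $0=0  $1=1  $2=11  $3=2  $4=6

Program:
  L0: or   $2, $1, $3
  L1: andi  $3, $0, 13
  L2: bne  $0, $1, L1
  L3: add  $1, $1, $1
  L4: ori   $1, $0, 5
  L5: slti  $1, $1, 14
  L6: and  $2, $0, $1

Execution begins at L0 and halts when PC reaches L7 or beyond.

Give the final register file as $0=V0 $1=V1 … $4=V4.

  step pc=0: or   $2, $1, $3  regs=(0,1,3,2,6)
  step pc=1: andi  $3, $0, 13  regs=(0,1,3,0,6)
  step pc=2: bne  $0, $1, L1  cond=T  regs=(0,1,3,0,6)
  step pc=3: add  $1, $1, $1  regs=(0,2,3,0,6)
  step pc=1: andi  $3, $0, 13  regs=(0,2,3,0,6)
  step pc=2: bne  $0, $1, L1  cond=T  regs=(0,2,3,0,6)
  step pc=3: add  $1, $1, $1  regs=(0,4,3,0,6)
  step pc=1: andi  $3, $0, 13  regs=(0,4,3,0,6)
  step pc=2: bne  $0, $1, L1  cond=T  regs=(0,4,3,0,6)
  step pc=3: add  $1, $1, $1  regs=(0,8,3,0,6)
  step pc=1: andi  $3, $0, 13  regs=(0,8,3,0,6)
  step pc=2: bne  $0, $1, L1  cond=T  regs=(0,8,3,0,6)
  step pc=3: add  $1, $1, $1  regs=(0,16,3,0,6)
  step pc=1: andi  $3, $0, 13  regs=(0,16,3,0,6)
  step pc=2: bne  $0, $1, L1  cond=T  regs=(0,16,3,0,6)
  step pc=3: add  $1, $1, $1  regs=(0,32,3,0,6)
  step pc=1: andi  $3, $0, 13  regs=(0,32,3,0,6)
  step pc=2: bne  $0, $1, L1  cond=T  regs=(0,32,3,0,6)
  step pc=3: add  $1, $1, $1  regs=(0,64,3,0,6)
  step pc=1: andi  $3, $0, 13  regs=(0,64,3,0,6)
  step pc=2: bne  $0, $1, L1  cond=T  regs=(0,64,3,0,6)
  step pc=3: add  $1, $1, $1  regs=(0,128,3,0,6)
  step pc=1: andi  $3, $0, 13  regs=(0,128,3,0,6)
  step pc=2: bne  $0, $1, L1  cond=T  regs=(0,128,3,0,6)
  step pc=3: add  $1, $1, $1  regs=(0,256,3,0,6)
  step pc=1: andi  $3, $0, 13  regs=(0,256,3,0,6)
  step pc=2: bne  $0, $1, L1  cond=T  regs=(0,256,3,0,6)
  step pc=3: add  $1, $1, $1  regs=(0,512,3,0,6)
  step pc=1: andi  $3, $0, 13  regs=(0,512,3,0,6)
  step pc=2: bne  $0, $1, L1  cond=T  regs=(0,512,3,0,6)
  step pc=3: add  $1, $1, $1  regs=(0,1024,3,0,6)
  step pc=1: andi  $3, $0, 13  regs=(0,1024,3,0,6)
  step pc=2: bne  $0, $1, L1  cond=T  regs=(0,1024,3,0,6)
  step pc=3: add  $1, $1, $1  regs=(0,2048,3,0,6)
  step pc=1: andi  $3, $0, 13  regs=(0,2048,3,0,6)
  step pc=2: bne  $0, $1, L1  cond=T  regs=(0,2048,3,0,6)
  step pc=3: add  $1, $1, $1  regs=(0,4096,3,0,6)
  step pc=1: andi  $3, $0, 13  regs=(0,4096,3,0,6)
  step pc=2: bne  $0, $1, L1  cond=T  regs=(0,4096,3,0,6)
  step pc=3: add  $1, $1, $1  regs=(0,8192,3,0,6)
  step pc=1: andi  $3, $0, 13  regs=(0,8192,3,0,6)
  step pc=2: bne  $0, $1, L1  cond=T  regs=(0,8192,3,0,6)
  step pc=3: add  $1, $1, $1  regs=(0,16384,3,0,6)
  step pc=1: andi  $3, $0, 13  regs=(0,16384,3,0,6)
  step pc=2: bne  $0, $1, L1  cond=T  regs=(0,16384,3,0,6)
  step pc=3: add  $1, $1, $1  regs=(0,32768,3,0,6)
  step pc=1: andi  $3, $0, 13  regs=(0,32768,3,0,6)
  step pc=2: bne  $0, $1, L1  cond=T  regs=(0,32768,3,0,6)
  step pc=3: add  $1, $1, $1  regs=(0,0,3,0,6)
  step pc=1: andi  $3, $0, 13  regs=(0,0,3,0,6)
  step pc=2: bne  $0, $1, L1  cond=F  regs=(0,0,3,0,6)
  step pc=3: add  $1, $1, $1  regs=(0,0,3,0,6)
  step pc=4: ori   $1, $0, 5  regs=(0,5,3,0,6)
  step pc=5: slti  $1, $1, 14  regs=(0,1,3,0,6)
  step pc=6: and  $2, $0, $1  regs=(0,1,0,0,6)

$0=0 $1=1 $2=0 $3=0 $4=6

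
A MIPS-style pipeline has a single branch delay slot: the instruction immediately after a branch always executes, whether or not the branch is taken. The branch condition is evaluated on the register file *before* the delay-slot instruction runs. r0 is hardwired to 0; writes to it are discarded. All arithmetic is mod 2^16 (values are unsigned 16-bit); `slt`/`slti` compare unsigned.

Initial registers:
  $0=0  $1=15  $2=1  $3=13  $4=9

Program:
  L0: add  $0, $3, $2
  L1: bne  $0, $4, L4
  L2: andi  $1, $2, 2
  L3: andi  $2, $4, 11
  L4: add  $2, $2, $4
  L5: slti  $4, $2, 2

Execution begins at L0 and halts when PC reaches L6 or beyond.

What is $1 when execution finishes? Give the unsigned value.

PC=0  add  $0, $3, $2        | $0=0 $1=15 $2=1 $3=13 $4=9
PC=1  bne  $0, $4, L4        | $0=0 $1=15 $2=1 $3=13 $4=9  [TAKEN]
PC=2  andi  $1, $2, 2        | $0=0 $1=0 $2=1 $3=13 $4=9
PC=4  add  $2, $2, $4        | $0=0 $1=0 $2=10 $3=13 $4=9
PC=5  slti  $4, $2, 2        | $0=0 $1=0 $2=10 $3=13 $4=0

0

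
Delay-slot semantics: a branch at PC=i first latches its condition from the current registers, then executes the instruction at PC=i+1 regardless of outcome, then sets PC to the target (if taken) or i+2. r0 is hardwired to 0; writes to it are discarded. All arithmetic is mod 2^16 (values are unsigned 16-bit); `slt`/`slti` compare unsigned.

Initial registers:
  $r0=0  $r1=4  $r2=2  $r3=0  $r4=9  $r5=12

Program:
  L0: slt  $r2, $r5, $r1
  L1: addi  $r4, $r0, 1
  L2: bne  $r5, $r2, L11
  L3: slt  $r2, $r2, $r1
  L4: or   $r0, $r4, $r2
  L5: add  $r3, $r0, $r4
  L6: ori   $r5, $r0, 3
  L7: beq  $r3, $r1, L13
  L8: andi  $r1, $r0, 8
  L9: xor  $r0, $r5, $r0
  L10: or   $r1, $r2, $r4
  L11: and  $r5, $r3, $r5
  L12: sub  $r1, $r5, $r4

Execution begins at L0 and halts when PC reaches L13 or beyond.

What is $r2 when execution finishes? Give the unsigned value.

#0 slt  $r2, $r5, $r1 ; 0/4/0/0/9/12
#1 addi  $r4, $r0, 1 ; 0/4/0/0/1/12
#2 bne  $r5, $r2, L11 ; 0/4/0/0/1/12 ; →target
#3 slt  $r2, $r2, $r1 ; 0/4/1/0/1/12
#11 and  $r5, $r3, $r5 ; 0/4/1/0/1/0
#12 sub  $r1, $r5, $r4 ; 0/65535/1/0/1/0

1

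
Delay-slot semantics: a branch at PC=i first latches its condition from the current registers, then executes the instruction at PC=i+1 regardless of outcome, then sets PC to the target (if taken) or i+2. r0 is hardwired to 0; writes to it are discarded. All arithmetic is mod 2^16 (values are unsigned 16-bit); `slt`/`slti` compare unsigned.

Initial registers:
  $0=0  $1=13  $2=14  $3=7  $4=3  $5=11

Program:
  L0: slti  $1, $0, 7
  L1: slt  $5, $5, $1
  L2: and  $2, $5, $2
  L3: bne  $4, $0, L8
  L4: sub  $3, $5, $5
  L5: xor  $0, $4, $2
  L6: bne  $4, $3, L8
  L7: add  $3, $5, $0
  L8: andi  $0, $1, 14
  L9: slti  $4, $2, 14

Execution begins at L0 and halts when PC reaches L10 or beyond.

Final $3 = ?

[0] slti  $1, $0, 7  →  {$0:0, $1:1, $2:14, $3:7, $4:3, $5:11}
[1] slt  $5, $5, $1  →  {$0:0, $1:1, $2:14, $3:7, $4:3, $5:0}
[2] and  $2, $5, $2  →  {$0:0, $1:1, $2:0, $3:7, $4:3, $5:0}
[3] bne  $4, $0, L8  →  {$0:0, $1:1, $2:0, $3:7, $4:3, $5:0}  ⟨branch taken⟩
[4] sub  $3, $5, $5  →  {$0:0, $1:1, $2:0, $3:0, $4:3, $5:0}
[8] andi  $0, $1, 14  →  {$0:0, $1:1, $2:0, $3:0, $4:3, $5:0}
[9] slti  $4, $2, 14  →  {$0:0, $1:1, $2:0, $3:0, $4:1, $5:0}

0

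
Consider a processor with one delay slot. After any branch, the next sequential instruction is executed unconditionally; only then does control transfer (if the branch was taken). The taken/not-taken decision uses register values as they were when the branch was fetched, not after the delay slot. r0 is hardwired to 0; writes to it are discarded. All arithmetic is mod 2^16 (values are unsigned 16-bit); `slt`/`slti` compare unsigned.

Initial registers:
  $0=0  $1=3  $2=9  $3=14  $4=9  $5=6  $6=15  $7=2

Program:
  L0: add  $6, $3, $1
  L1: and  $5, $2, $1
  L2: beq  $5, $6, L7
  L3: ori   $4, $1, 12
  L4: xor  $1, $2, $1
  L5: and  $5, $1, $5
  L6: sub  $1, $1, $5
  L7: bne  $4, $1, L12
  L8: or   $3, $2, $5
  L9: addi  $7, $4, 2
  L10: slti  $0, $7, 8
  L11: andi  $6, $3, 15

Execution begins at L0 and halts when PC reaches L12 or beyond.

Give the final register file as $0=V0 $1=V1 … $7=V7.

[0] add  $6, $3, $1  →  {$0:0, $1:3, $2:9, $3:14, $4:9, $5:6, $6:17, $7:2}
[1] and  $5, $2, $1  →  {$0:0, $1:3, $2:9, $3:14, $4:9, $5:1, $6:17, $7:2}
[2] beq  $5, $6, L7  →  {$0:0, $1:3, $2:9, $3:14, $4:9, $5:1, $6:17, $7:2}  ⟨branch fallthrough⟩
[3] ori   $4, $1, 12  →  {$0:0, $1:3, $2:9, $3:14, $4:15, $5:1, $6:17, $7:2}
[4] xor  $1, $2, $1  →  {$0:0, $1:10, $2:9, $3:14, $4:15, $5:1, $6:17, $7:2}
[5] and  $5, $1, $5  →  {$0:0, $1:10, $2:9, $3:14, $4:15, $5:0, $6:17, $7:2}
[6] sub  $1, $1, $5  →  {$0:0, $1:10, $2:9, $3:14, $4:15, $5:0, $6:17, $7:2}
[7] bne  $4, $1, L12  →  {$0:0, $1:10, $2:9, $3:14, $4:15, $5:0, $6:17, $7:2}  ⟨branch taken⟩
[8] or   $3, $2, $5  →  {$0:0, $1:10, $2:9, $3:9, $4:15, $5:0, $6:17, $7:2}

$0=0 $1=10 $2=9 $3=9 $4=15 $5=0 $6=17 $7=2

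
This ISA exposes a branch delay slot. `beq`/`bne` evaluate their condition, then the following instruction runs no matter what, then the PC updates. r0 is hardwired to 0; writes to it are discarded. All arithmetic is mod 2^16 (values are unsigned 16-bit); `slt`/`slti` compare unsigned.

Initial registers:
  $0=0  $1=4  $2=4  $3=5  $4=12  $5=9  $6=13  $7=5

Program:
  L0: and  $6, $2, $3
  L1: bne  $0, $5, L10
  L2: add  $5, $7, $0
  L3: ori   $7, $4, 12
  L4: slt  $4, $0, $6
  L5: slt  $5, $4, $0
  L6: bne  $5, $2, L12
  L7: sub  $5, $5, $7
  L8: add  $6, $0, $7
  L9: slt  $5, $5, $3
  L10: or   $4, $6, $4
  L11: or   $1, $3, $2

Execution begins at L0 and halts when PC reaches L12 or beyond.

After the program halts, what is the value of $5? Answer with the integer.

5

PC=0  and  $6, $2, $3        | $0=0 $1=4 $2=4 $3=5 $4=12 $5=9 $6=4 $7=5
PC=1  bne  $0, $5, L10       | $0=0 $1=4 $2=4 $3=5 $4=12 $5=9 $6=4 $7=5  [TAKEN]
PC=2  add  $5, $7, $0        | $0=0 $1=4 $2=4 $3=5 $4=12 $5=5 $6=4 $7=5
PC=10 or   $4, $6, $4        | $0=0 $1=4 $2=4 $3=5 $4=12 $5=5 $6=4 $7=5
PC=11 or   $1, $3, $2        | $0=0 $1=5 $2=4 $3=5 $4=12 $5=5 $6=4 $7=5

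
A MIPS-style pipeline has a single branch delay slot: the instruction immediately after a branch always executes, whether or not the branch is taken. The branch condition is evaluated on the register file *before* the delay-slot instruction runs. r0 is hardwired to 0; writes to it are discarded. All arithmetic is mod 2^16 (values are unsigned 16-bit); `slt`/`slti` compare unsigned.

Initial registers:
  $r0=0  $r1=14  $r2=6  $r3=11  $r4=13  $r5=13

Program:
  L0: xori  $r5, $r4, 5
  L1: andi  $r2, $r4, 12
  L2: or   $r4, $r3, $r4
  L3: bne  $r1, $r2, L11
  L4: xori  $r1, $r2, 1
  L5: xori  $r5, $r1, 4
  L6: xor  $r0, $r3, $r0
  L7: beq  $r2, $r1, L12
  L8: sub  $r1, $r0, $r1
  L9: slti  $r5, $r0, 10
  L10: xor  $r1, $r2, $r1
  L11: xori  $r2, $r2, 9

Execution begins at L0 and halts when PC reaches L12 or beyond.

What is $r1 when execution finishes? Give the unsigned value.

13

#0 xori  $r5, $r4, 5 ; 0/14/6/11/13/8
#1 andi  $r2, $r4, 12 ; 0/14/12/11/13/8
#2 or   $r4, $r3, $r4 ; 0/14/12/11/15/8
#3 bne  $r1, $r2, L11 ; 0/14/12/11/15/8 ; →target
#4 xori  $r1, $r2, 1 ; 0/13/12/11/15/8
#11 xori  $r2, $r2, 9 ; 0/13/5/11/15/8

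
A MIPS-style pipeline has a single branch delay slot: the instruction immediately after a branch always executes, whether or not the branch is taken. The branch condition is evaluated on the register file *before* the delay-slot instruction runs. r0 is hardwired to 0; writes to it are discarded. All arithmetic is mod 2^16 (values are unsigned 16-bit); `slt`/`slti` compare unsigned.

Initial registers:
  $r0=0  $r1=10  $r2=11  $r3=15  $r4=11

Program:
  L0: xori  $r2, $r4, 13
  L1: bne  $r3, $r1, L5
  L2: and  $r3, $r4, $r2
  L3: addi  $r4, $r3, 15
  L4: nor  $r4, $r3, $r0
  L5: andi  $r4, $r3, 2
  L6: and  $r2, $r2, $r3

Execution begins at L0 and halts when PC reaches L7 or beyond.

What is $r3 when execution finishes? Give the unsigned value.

  step pc=0: xori  $r2, $r4, 13  regs=(0,10,6,15,11)
  step pc=1: bne  $r3, $r1, L5  cond=T  regs=(0,10,6,15,11)
  step pc=2: and  $r3, $r4, $r2  regs=(0,10,6,2,11)
  step pc=5: andi  $r4, $r3, 2  regs=(0,10,6,2,2)
  step pc=6: and  $r2, $r2, $r3  regs=(0,10,2,2,2)

2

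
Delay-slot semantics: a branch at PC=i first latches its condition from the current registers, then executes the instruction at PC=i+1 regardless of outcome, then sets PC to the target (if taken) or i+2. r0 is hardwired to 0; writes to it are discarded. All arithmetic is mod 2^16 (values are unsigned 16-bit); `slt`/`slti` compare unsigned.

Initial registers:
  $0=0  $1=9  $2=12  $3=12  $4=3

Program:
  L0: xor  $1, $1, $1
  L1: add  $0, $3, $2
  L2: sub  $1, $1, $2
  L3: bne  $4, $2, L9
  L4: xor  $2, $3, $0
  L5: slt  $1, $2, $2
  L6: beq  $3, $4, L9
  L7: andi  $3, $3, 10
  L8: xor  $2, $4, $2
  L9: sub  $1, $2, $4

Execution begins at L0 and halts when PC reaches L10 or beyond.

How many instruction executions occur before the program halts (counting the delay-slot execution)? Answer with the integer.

6

PC=0  xor  $1, $1, $1        | $0=0 $1=0 $2=12 $3=12 $4=3
PC=1  add  $0, $3, $2        | $0=0 $1=0 $2=12 $3=12 $4=3
PC=2  sub  $1, $1, $2        | $0=0 $1=65524 $2=12 $3=12 $4=3
PC=3  bne  $4, $2, L9        | $0=0 $1=65524 $2=12 $3=12 $4=3  [TAKEN]
PC=4  xor  $2, $3, $0        | $0=0 $1=65524 $2=12 $3=12 $4=3
PC=9  sub  $1, $2, $4        | $0=0 $1=9 $2=12 $3=12 $4=3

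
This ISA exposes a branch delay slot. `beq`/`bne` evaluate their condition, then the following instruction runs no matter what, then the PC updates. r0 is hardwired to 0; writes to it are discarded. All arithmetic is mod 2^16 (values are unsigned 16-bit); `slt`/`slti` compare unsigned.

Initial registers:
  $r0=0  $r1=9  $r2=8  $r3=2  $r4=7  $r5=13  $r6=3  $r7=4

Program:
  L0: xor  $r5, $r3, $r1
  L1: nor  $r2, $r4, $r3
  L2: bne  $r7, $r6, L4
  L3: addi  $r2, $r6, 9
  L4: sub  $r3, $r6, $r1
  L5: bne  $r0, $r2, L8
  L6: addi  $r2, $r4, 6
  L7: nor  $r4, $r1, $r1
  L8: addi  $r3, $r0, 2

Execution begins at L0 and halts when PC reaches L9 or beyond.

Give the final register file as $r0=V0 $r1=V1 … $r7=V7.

$r0=0 $r1=9 $r2=13 $r3=2 $r4=7 $r5=11 $r6=3 $r7=4

  step pc=0: xor  $r5, $r3, $r1  regs=(0,9,8,2,7,11,3,4)
  step pc=1: nor  $r2, $r4, $r3  regs=(0,9,65528,2,7,11,3,4)
  step pc=2: bne  $r7, $r6, L4  cond=T  regs=(0,9,65528,2,7,11,3,4)
  step pc=3: addi  $r2, $r6, 9  regs=(0,9,12,2,7,11,3,4)
  step pc=4: sub  $r3, $r6, $r1  regs=(0,9,12,65530,7,11,3,4)
  step pc=5: bne  $r0, $r2, L8  cond=T  regs=(0,9,12,65530,7,11,3,4)
  step pc=6: addi  $r2, $r4, 6  regs=(0,9,13,65530,7,11,3,4)
  step pc=8: addi  $r3, $r0, 2  regs=(0,9,13,2,7,11,3,4)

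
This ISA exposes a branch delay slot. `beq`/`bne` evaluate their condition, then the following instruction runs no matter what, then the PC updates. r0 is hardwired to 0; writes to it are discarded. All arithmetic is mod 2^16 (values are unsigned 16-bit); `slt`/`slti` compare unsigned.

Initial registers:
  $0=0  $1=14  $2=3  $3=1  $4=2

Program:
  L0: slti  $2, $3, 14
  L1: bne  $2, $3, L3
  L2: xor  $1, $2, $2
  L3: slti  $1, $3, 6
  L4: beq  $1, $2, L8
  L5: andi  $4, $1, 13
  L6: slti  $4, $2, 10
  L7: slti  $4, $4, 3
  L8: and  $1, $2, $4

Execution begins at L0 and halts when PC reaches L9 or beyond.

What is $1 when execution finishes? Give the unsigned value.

1

[0] slti  $2, $3, 14  →  {$0:0, $1:14, $2:1, $3:1, $4:2}
[1] bne  $2, $3, L3  →  {$0:0, $1:14, $2:1, $3:1, $4:2}  ⟨branch fallthrough⟩
[2] xor  $1, $2, $2  →  {$0:0, $1:0, $2:1, $3:1, $4:2}
[3] slti  $1, $3, 6  →  {$0:0, $1:1, $2:1, $3:1, $4:2}
[4] beq  $1, $2, L8  →  {$0:0, $1:1, $2:1, $3:1, $4:2}  ⟨branch taken⟩
[5] andi  $4, $1, 13  →  {$0:0, $1:1, $2:1, $3:1, $4:1}
[8] and  $1, $2, $4  →  {$0:0, $1:1, $2:1, $3:1, $4:1}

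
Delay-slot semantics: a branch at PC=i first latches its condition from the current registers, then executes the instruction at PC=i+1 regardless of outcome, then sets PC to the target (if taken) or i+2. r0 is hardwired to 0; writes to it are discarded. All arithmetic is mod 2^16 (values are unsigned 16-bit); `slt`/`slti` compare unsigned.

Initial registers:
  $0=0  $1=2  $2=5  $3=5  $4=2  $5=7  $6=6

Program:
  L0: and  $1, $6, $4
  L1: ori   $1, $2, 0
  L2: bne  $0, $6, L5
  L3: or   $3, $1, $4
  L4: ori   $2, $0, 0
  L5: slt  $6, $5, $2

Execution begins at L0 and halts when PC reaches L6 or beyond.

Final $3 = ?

7

PC=0  and  $1, $6, $4        | $0=0 $1=2 $2=5 $3=5 $4=2 $5=7 $6=6
PC=1  ori   $1, $2, 0        | $0=0 $1=5 $2=5 $3=5 $4=2 $5=7 $6=6
PC=2  bne  $0, $6, L5        | $0=0 $1=5 $2=5 $3=5 $4=2 $5=7 $6=6  [TAKEN]
PC=3  or   $3, $1, $4        | $0=0 $1=5 $2=5 $3=7 $4=2 $5=7 $6=6
PC=5  slt  $6, $5, $2        | $0=0 $1=5 $2=5 $3=7 $4=2 $5=7 $6=0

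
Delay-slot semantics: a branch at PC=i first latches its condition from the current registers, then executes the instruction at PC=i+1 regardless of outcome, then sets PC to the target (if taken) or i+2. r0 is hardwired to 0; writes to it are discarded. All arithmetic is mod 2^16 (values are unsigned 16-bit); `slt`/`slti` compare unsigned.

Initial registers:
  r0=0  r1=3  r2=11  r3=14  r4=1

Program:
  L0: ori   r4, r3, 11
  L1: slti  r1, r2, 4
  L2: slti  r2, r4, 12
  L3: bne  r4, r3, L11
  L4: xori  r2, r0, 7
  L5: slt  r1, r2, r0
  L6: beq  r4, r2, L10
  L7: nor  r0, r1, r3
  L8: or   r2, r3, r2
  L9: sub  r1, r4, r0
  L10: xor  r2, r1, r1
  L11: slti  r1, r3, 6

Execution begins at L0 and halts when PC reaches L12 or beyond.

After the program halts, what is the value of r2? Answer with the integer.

7

  step pc=0: ori   r4, r3, 11  regs=(0,3,11,14,15)
  step pc=1: slti  r1, r2, 4  regs=(0,0,11,14,15)
  step pc=2: slti  r2, r4, 12  regs=(0,0,0,14,15)
  step pc=3: bne  r4, r3, L11  cond=T  regs=(0,0,0,14,15)
  step pc=4: xori  r2, r0, 7  regs=(0,0,7,14,15)
  step pc=11: slti  r1, r3, 6  regs=(0,0,7,14,15)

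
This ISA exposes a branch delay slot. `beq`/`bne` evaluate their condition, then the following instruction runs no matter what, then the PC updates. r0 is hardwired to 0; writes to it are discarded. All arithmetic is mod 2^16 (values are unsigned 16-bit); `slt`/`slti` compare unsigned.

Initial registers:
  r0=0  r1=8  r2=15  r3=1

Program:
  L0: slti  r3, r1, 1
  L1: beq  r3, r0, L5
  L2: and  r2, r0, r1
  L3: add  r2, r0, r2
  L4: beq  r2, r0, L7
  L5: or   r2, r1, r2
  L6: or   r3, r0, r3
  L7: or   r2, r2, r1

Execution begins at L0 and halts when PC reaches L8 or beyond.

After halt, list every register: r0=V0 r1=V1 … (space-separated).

r0=0 r1=8 r2=8 r3=0

  step pc=0: slti  r3, r1, 1  regs=(0,8,15,0)
  step pc=1: beq  r3, r0, L5  cond=T  regs=(0,8,15,0)
  step pc=2: and  r2, r0, r1  regs=(0,8,0,0)
  step pc=5: or   r2, r1, r2  regs=(0,8,8,0)
  step pc=6: or   r3, r0, r3  regs=(0,8,8,0)
  step pc=7: or   r2, r2, r1  regs=(0,8,8,0)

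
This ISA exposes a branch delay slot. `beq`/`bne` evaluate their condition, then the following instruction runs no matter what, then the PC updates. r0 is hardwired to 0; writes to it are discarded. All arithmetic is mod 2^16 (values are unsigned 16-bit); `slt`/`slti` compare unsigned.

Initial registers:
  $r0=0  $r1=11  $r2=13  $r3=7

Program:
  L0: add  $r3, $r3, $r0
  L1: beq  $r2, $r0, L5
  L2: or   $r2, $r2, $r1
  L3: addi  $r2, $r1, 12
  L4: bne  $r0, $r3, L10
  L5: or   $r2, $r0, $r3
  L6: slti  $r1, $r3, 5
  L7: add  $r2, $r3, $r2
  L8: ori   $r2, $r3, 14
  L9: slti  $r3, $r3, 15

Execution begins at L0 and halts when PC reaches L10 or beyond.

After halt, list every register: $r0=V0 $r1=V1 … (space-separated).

$r0=0 $r1=11 $r2=7 $r3=7

#0 add  $r3, $r3, $r0 ; 0/11/13/7
#1 beq  $r2, $r0, L5 ; 0/11/13/7 ; →fallthru
#2 or   $r2, $r2, $r1 ; 0/11/15/7
#3 addi  $r2, $r1, 12 ; 0/11/23/7
#4 bne  $r0, $r3, L10 ; 0/11/23/7 ; →target
#5 or   $r2, $r0, $r3 ; 0/11/7/7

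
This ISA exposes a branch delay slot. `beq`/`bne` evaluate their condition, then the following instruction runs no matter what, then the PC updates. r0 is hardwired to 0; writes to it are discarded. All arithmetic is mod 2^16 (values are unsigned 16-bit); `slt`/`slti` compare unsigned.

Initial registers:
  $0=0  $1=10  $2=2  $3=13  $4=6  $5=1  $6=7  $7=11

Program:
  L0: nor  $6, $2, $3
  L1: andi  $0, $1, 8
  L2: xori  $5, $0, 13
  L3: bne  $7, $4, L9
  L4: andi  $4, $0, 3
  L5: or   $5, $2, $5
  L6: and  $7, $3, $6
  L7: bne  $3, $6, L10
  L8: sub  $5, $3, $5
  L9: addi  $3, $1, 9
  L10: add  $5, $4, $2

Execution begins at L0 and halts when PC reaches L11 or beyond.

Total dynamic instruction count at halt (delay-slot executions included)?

7

#0 nor  $6, $2, $3 ; 0/10/2/13/6/1/65520/11
#1 andi  $0, $1, 8 ; 0/10/2/13/6/1/65520/11
#2 xori  $5, $0, 13 ; 0/10/2/13/6/13/65520/11
#3 bne  $7, $4, L9 ; 0/10/2/13/6/13/65520/11 ; →target
#4 andi  $4, $0, 3 ; 0/10/2/13/0/13/65520/11
#9 addi  $3, $1, 9 ; 0/10/2/19/0/13/65520/11
#10 add  $5, $4, $2 ; 0/10/2/19/0/2/65520/11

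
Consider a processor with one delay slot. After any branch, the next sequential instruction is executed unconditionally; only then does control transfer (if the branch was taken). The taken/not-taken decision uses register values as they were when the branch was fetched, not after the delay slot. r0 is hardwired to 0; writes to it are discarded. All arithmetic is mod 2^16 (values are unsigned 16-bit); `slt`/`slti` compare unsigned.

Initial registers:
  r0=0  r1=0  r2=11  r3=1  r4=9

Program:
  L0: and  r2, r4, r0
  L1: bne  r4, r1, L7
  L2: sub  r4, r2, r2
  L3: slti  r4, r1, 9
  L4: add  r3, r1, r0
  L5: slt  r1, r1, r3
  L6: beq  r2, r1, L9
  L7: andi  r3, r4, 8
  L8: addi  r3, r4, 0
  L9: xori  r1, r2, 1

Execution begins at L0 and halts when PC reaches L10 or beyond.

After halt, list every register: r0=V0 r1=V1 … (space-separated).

#0 and  r2, r4, r0 ; 0/0/0/1/9
#1 bne  r4, r1, L7 ; 0/0/0/1/9 ; →target
#2 sub  r4, r2, r2 ; 0/0/0/1/0
#7 andi  r3, r4, 8 ; 0/0/0/0/0
#8 addi  r3, r4, 0 ; 0/0/0/0/0
#9 xori  r1, r2, 1 ; 0/1/0/0/0

r0=0 r1=1 r2=0 r3=0 r4=0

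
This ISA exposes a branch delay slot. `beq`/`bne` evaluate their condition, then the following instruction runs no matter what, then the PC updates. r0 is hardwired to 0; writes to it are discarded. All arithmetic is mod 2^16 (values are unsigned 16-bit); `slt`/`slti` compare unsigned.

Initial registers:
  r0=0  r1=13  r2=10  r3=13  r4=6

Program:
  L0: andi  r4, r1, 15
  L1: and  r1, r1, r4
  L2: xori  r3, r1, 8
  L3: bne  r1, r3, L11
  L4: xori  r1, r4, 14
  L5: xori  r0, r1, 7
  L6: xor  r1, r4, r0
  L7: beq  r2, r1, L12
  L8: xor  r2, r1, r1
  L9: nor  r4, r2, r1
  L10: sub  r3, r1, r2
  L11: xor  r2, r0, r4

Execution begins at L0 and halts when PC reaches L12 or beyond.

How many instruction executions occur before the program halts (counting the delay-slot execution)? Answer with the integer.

[0] andi  r4, r1, 15  →  {r0:0, r1:13, r2:10, r3:13, r4:13}
[1] and  r1, r1, r4  →  {r0:0, r1:13, r2:10, r3:13, r4:13}
[2] xori  r3, r1, 8  →  {r0:0, r1:13, r2:10, r3:5, r4:13}
[3] bne  r1, r3, L11  →  {r0:0, r1:13, r2:10, r3:5, r4:13}  ⟨branch taken⟩
[4] xori  r1, r4, 14  →  {r0:0, r1:3, r2:10, r3:5, r4:13}
[11] xor  r2, r0, r4  →  {r0:0, r1:3, r2:13, r3:5, r4:13}

6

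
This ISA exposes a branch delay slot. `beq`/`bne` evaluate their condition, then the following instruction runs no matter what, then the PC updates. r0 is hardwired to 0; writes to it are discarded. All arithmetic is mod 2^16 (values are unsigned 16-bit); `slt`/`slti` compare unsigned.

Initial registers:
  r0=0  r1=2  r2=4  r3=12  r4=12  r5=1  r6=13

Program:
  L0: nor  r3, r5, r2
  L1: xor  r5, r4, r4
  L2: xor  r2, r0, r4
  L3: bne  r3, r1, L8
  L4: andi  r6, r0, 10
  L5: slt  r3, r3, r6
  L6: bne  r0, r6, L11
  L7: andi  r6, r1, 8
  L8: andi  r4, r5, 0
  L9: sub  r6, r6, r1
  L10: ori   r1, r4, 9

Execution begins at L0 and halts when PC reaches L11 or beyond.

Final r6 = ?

65534

PC=0  nor  r3, r5, r2        | r0=0 r1=2 r2=4 r3=65530 r4=12 r5=1 r6=13
PC=1  xor  r5, r4, r4        | r0=0 r1=2 r2=4 r3=65530 r4=12 r5=0 r6=13
PC=2  xor  r2, r0, r4        | r0=0 r1=2 r2=12 r3=65530 r4=12 r5=0 r6=13
PC=3  bne  r3, r1, L8        | r0=0 r1=2 r2=12 r3=65530 r4=12 r5=0 r6=13  [TAKEN]
PC=4  andi  r6, r0, 10       | r0=0 r1=2 r2=12 r3=65530 r4=12 r5=0 r6=0
PC=8  andi  r4, r5, 0        | r0=0 r1=2 r2=12 r3=65530 r4=0 r5=0 r6=0
PC=9  sub  r6, r6, r1        | r0=0 r1=2 r2=12 r3=65530 r4=0 r5=0 r6=65534
PC=10 ori   r1, r4, 9        | r0=0 r1=9 r2=12 r3=65530 r4=0 r5=0 r6=65534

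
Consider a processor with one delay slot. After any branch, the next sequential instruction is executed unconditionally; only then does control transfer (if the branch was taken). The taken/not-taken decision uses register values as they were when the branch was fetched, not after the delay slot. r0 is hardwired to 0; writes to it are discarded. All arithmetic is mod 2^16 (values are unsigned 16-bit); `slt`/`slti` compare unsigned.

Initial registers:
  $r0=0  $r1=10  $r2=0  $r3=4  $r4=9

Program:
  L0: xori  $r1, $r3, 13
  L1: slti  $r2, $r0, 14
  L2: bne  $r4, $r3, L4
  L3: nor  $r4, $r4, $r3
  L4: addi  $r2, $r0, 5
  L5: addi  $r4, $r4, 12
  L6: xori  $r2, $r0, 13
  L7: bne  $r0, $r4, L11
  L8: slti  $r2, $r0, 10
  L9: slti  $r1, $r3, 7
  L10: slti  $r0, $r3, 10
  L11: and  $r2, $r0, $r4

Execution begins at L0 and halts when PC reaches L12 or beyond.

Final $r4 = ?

65534

#0 xori  $r1, $r3, 13 ; 0/9/0/4/9
#1 slti  $r2, $r0, 14 ; 0/9/1/4/9
#2 bne  $r4, $r3, L4 ; 0/9/1/4/9 ; →target
#3 nor  $r4, $r4, $r3 ; 0/9/1/4/65522
#4 addi  $r2, $r0, 5 ; 0/9/5/4/65522
#5 addi  $r4, $r4, 12 ; 0/9/5/4/65534
#6 xori  $r2, $r0, 13 ; 0/9/13/4/65534
#7 bne  $r0, $r4, L11 ; 0/9/13/4/65534 ; →target
#8 slti  $r2, $r0, 10 ; 0/9/1/4/65534
#11 and  $r2, $r0, $r4 ; 0/9/0/4/65534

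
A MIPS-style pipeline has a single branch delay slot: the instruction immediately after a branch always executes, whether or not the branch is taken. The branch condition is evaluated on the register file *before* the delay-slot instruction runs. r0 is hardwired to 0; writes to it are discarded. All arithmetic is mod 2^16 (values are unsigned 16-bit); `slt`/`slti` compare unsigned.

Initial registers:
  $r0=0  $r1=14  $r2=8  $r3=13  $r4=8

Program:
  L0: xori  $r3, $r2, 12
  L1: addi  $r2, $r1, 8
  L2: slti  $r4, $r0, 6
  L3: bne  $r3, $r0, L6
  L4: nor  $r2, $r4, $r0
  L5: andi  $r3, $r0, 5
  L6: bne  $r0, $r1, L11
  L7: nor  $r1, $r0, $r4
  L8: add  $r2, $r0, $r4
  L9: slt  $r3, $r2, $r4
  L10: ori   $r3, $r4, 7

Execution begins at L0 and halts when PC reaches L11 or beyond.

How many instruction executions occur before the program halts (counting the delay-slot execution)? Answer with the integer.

7

  step pc=0: xori  $r3, $r2, 12  regs=(0,14,8,4,8)
  step pc=1: addi  $r2, $r1, 8  regs=(0,14,22,4,8)
  step pc=2: slti  $r4, $r0, 6  regs=(0,14,22,4,1)
  step pc=3: bne  $r3, $r0, L6  cond=T  regs=(0,14,22,4,1)
  step pc=4: nor  $r2, $r4, $r0  regs=(0,14,65534,4,1)
  step pc=6: bne  $r0, $r1, L11  cond=T  regs=(0,14,65534,4,1)
  step pc=7: nor  $r1, $r0, $r4  regs=(0,65534,65534,4,1)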